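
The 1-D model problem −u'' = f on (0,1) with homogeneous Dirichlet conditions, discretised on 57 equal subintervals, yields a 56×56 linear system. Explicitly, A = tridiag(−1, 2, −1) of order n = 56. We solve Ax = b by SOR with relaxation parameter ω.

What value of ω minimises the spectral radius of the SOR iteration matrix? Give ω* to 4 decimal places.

With n=56, ρ(Jacobi) = cos(π/57) = 0.9985.
root = sin(π/57) = 0.05509  (since 1−cos² = sin²).
ω* = 2 / (1 + 0.05509) = 2 / 1.05509 ≈ 1.8956.
At ω = 1.8956 every |λ(B_ω)| = ω−1, so ρ_SOR = 0.8956.

ω* = 1.8956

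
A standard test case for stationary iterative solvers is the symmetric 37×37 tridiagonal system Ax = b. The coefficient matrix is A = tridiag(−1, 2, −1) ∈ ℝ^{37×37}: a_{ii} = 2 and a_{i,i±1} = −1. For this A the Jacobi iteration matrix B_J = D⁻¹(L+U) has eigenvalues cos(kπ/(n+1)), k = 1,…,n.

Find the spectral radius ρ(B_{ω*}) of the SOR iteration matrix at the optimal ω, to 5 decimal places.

n=37: λ(B_J) = 1 − λ(A)/2 = cos(kπ/38); k=1 gives ρ_J = 0.99658.
√(1−ρ_J²) simplifies to sin(π/38) = 0.082579.
Then 2/(1+√(1−ρ_J²)) = 2/(1+0.082579); ω* = 2/1.082579 = 1.84744.
and ρ(B_{ω*}) = 1.84744 − 1 = 0.84744.

ρ_SOR = 0.84744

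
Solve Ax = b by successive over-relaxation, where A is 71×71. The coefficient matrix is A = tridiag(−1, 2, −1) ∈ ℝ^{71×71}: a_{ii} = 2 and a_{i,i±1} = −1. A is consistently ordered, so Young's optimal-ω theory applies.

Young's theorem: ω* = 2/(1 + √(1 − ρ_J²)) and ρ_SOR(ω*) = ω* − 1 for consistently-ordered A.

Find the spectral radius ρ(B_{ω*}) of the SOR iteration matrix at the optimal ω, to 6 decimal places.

ρ_SOR = 0.916407

ρ_J = max_k |cos(kπ/72)| = cos(π/72) = 0.999048
√(1−ρ_J²) simplifies to sin(π/72) = 0.0436194.
[ω*] 2 ÷ (1 + 0.0436194) = 2 ÷ 1.0436194 = 1.916407.
At ω = 1.916407 every |λ(B_ω)| = ω−1, so ρ_SOR = 0.916407.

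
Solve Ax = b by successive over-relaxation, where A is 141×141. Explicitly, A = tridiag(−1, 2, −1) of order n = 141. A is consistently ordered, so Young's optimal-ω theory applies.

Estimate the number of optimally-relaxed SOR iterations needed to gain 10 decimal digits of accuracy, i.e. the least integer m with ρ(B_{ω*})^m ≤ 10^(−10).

ρ_J = max_k |cos(kπ/142)| = cos(π/142) = 0.9997553
√(1 − cos²(π/142)) = sin(π/142) ≈ 0.0221221.
Young: ω* = 2/(1+√(1−ρ_J²)) = 2/(1+0.0221221) = 2/1.0221221 = 1.9567134.
[ρ_SOR] ω* − 1 = 0.9567134.
(0.9567134)^m ≤ 10^{−10}  ⇒  m·ln(0.9567134) ≤ −10·ln10  ⇒  m ≥ 520.343  ⇒  m = 521

m = 521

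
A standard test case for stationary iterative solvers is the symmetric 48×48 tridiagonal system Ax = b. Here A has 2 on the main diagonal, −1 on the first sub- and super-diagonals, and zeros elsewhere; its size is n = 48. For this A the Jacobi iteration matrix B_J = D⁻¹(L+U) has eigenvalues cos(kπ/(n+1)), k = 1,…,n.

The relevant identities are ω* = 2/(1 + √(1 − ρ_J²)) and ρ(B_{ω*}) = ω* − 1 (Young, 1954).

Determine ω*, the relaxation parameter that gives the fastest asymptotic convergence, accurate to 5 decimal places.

ω* = 1.87958

ρ_J = max_k |cos(kπ/49)| = cos(π/49) = 0.99795
√(1 − cos²(π/49)) = sin(π/49) ≈ 0.064070.
Young: ω* = 2/(1+√(1−ρ_J²)) = 2/(1+0.064070) = 2/1.064070 = 1.87958.
ρ_SOR = ω* − 1 ≈ 0.87958.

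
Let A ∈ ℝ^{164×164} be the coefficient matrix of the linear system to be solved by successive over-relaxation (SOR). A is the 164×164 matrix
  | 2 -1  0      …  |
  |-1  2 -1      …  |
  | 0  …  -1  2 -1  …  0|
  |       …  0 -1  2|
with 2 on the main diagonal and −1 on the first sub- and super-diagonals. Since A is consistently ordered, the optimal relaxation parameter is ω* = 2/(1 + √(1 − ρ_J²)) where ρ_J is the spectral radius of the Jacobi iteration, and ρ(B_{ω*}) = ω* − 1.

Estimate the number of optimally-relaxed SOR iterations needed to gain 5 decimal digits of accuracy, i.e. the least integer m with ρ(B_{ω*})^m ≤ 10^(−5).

With n=164, ρ(Jacobi) = cos(π/165) = 0.9998187.
1 − cos²(π/165) = sin²(π/165) ⇒ √(1−ρ_J²) = sin(π/165) = 0.0190388.
So ω* = 2/1.0190388 = 1.9626338 (Young).
At ω = 1.9626338 every |λ(B_ω)| = ω−1, so ρ_SOR = 0.9626338.
m ≥ 5·ln10 / (−ln 0.9626338) = 302.317; smallest integer m = 303.

m = 303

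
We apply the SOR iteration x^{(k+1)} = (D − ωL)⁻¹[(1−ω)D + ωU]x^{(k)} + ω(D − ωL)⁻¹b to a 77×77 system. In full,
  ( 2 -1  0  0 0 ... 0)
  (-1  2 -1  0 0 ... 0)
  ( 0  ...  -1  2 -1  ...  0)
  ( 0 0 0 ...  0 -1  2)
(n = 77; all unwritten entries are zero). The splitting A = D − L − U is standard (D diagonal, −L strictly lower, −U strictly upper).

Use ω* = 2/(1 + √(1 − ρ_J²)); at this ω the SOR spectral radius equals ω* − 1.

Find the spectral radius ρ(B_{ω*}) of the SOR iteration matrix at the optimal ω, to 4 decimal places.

ρ_J = max_k |cos(kπ/78)| = cos(π/78) = 0.9992
1 − cos²(π/78) = sin²(π/78) ⇒ √(1−ρ_J²) = sin(π/78) = 0.04027.
[ω*] 2 ÷ (1 + 0.04027) = 2 ÷ 1.04027 = 1.9226.
[ρ_SOR] ω* − 1 = 0.9226.

ρ_SOR = 0.9226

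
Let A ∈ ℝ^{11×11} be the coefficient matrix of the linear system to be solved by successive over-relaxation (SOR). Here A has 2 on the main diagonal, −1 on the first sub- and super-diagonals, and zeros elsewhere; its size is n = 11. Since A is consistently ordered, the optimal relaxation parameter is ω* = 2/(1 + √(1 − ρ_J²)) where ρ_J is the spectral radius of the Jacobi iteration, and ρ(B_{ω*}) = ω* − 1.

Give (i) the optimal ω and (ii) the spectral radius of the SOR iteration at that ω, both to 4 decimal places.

ω* = 1.5888, ρ_SOR = 0.5888

½·tridiag(1,0,1) at n=11: λ_k = cos(kπ/12); max |λ| at k=1 ⇒ ρ_J = cos(π/12) ≈ 0.9659.
√(1−ρ_J²) simplifies to sin(π/12) = 0.25882.
ω* = 2/(1+0.25882) = 1.5888
ρ_SOR = ω* − 1 = 1.5888 − 1 = 0.5888.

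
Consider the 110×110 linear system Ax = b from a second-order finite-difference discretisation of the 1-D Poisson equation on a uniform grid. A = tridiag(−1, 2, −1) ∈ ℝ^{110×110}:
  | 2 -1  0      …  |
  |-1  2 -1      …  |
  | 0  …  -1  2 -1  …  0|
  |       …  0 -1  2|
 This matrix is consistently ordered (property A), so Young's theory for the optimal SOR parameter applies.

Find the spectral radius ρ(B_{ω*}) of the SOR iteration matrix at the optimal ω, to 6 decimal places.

spectrum of D⁻¹(L+U) = {cos(kπ/111) : 1≤k≤110}; ρ_J = cos(π/111) = 0.999600.
√(1−ρ_J²) = |sin(π/111)| = 0.0282989
So ω* = 2/1.0282989 = 1.944960 (Young).
ρ_SOR = ω* − 1 ≈ 0.944960.

ρ_SOR = 0.944960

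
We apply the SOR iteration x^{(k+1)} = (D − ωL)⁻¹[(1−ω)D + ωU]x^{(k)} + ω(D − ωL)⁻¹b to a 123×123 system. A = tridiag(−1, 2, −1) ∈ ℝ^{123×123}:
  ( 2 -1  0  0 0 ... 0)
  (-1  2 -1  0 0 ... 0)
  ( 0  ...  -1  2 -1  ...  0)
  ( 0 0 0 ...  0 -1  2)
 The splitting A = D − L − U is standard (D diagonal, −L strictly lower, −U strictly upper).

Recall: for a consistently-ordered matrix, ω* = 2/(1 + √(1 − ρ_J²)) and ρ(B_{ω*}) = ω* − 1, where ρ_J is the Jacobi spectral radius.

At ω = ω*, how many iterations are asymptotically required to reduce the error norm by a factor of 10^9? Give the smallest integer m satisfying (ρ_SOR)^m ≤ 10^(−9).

With n=123, ρ(Jacobi) = cos(π/124) = 0.9996791.
1 − cos²(π/124) = sin²(π/124) ⇒ √(1−ρ_J²) = sin(π/124) = 0.0253327.
Then 2/(1+√(1−ρ_J²)) = 2/(1+0.0253327); ω* = 2/1.0253327 = 1.9505864.
Hence ρ(B_{ω*}) = 1.9505864 − 1 = 0.9505864.
Need (0.9505864)^m ≤ 10^(−9): m ≥ 9·ln10/|ln 0.9505864| = 20.7233/0.0506762 = 408.936 ⇒ m = 409.

m = 409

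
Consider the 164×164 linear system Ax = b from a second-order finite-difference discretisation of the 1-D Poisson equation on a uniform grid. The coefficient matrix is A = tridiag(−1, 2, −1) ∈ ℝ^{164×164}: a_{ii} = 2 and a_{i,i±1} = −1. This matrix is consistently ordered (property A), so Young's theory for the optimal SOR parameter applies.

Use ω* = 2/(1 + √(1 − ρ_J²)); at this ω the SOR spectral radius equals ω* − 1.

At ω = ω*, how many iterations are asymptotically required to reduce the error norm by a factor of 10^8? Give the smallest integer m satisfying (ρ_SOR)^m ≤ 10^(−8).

m = 484

ρ_J = max_k |cos(kπ/165)| = cos(π/165) = 0.9998187
√(1 − cos²(π/165)) = sin(π/165) ≈ 0.0190388.
Then 2/(1+√(1−ρ_J²)) = 2/(1+0.0190388); ω* = 2/1.0190388 = 1.9626338.
and ρ(B_{ω*}) = 1.9626338 − 1 = 0.9626338.
8·ln10 = 18.4207; −ln(0.9626338) = 0.0380822; m = ⌈18.4207/0.0380822⌉ = ⌈483.709⌉ = 484.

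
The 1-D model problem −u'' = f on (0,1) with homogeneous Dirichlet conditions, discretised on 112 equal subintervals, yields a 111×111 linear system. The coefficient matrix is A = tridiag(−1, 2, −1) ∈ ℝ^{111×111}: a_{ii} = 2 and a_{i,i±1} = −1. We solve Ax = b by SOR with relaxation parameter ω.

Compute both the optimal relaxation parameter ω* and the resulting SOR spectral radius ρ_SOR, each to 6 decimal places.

ρ_J = max_k |cos(kπ/112)| = cos(π/112) = 0.999607
1 − cos²(π/112) = sin²(π/112) ⇒ √(1−ρ_J²) = sin(π/112) = 0.0280463.
Then 2/(1+√(1−ρ_J²)) = 2/(1+0.0280463); ω* = 2/1.0280463 = 1.945438.
Hence ρ(B_{ω*}) = 1.945438 − 1 = 0.945438.

ω* = 1.945438, ρ_SOR = 0.945438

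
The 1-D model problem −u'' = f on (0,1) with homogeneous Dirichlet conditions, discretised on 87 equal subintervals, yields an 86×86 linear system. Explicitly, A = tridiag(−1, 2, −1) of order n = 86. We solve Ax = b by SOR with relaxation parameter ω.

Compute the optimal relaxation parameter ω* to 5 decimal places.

ω* = 1.93031

[ρ_J] n=86: ρ(B_J) = cos(π/(n+1)) = cos(π/87) = 0.99935.
√(1 − cos²(π/87)) = sin(π/87) ≈ 0.036102.
Young: ω* = 2/(1+√(1−ρ_J²)) = 2/(1+0.036102) = 2/1.036102 = 1.93031.
Hence ρ(B_{ω*}) = 1.93031 − 1 = 0.93031.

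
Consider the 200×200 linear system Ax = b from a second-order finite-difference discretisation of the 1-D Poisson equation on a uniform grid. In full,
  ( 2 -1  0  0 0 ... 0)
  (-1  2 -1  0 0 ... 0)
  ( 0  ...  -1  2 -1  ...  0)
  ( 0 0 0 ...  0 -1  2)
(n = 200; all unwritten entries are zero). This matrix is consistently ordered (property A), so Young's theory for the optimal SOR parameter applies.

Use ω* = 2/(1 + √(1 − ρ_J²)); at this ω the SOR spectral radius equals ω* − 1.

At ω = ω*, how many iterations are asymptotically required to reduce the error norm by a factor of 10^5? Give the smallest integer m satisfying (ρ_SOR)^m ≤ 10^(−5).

m = 369

spectrum of D⁻¹(L+U) = {cos(kπ/201) : 1≤k≤200}; ρ_J = cos(π/201) = 0.9998779.
√(1−ρ_J²) = |sin(π/201)| = 0.0156292
ω* = 2/(1+0.0156292) = 1.9692226
[ρ_SOR] ω* − 1 = 0.9692226.
ρ_SOR^m ≤ 10^(−5) ⇔ m ≥ 5·ln10/(−ln 0.9692226) = 11.5129/0.031261 = 368.283; m = ⌈368.283⌉ = 369.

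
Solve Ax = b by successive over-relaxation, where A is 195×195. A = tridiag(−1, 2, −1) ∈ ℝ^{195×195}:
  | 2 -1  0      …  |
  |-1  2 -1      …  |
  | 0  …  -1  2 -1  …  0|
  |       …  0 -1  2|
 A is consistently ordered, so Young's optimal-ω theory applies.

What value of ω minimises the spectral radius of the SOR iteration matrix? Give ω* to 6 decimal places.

ω* = 1.968450

spectrum of D⁻¹(L+U) = {cos(kπ/196) : 1≤k≤195}; ρ_J = cos(π/196) = 0.999872.
√(1 − cos²(π/196)) = sin(π/196) ≈ 0.0160278.
Young: ω* = 2/(1+√(1−ρ_J²)) = 2/(1+0.0160278) = 2/1.0160278 = 1.968450.
At ω = 1.968450 every |λ(B_ω)| = ω−1, so ρ_SOR = 0.968450.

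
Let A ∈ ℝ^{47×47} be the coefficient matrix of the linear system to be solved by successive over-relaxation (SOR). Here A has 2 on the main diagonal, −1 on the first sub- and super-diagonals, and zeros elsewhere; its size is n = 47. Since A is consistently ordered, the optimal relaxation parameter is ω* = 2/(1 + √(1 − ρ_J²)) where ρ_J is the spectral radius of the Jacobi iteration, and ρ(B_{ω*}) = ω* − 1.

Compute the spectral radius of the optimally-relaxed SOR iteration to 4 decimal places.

ρ_SOR = 0.8772

[ρ_J] n=47: ρ(B_J) = cos(π/(n+1)) = cos(π/48) = 0.9979.
root = sin(π/48) = 0.06540  (since 1−cos² = sin²).
ω* = 2/(1+0.06540) = 1.8772
ρ(B_{ω*}) = ω*−1 = 0.8772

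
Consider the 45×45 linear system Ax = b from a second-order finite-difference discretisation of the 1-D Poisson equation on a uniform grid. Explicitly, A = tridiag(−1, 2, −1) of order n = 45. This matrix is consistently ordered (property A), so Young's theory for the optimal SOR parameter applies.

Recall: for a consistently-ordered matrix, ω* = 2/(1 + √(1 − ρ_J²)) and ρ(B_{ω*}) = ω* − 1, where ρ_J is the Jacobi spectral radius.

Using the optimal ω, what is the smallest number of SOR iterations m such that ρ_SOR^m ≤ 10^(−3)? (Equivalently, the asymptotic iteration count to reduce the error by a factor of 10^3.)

m = 51

With n=45, ρ(Jacobi) = cos(π/46) = 0.9976688.
√(1−ρ_J²) simplifies to sin(π/46) = 0.0682424.
Young: ω* = 2/(1+√(1−ρ_J²)) = 2/(1+0.0682424) = 2/1.0682424 = 1.8722342.
At ω = 1.8722342 every |λ(B_ω)| = ω−1, so ρ_SOR = 0.8722342.
(0.8722342)^m ≤ 10^{−3}  ⇒  m·ln(0.8722342) ≤ −3·ln10  ⇒  m ≥ 50.533  ⇒  m = 51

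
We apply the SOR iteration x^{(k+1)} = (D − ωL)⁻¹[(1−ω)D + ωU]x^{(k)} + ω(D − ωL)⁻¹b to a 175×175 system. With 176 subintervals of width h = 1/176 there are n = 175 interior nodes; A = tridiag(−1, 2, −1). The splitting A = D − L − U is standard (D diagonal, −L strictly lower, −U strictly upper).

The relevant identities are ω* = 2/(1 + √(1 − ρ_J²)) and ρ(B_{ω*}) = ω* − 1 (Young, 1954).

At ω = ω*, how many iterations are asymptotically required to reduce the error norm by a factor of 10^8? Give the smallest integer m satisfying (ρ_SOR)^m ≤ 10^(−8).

½·tridiag(1,0,1) at n=175: λ_k = cos(kπ/176); max |λ| at k=1 ⇒ ρ_J = cos(π/176) ≈ 0.9998407.
1 − cos²(π/176) = sin²(π/176) ⇒ √(1−ρ_J²) = sin(π/176) = 0.0178490.
ω* = 2 / (1 + 0.0178490) = 2 / 1.0178490 ≈ 1.9649280.
Hence ρ(B_{ω*}) = 1.9649280 − 1 = 0.9649280.
8·ln10 = 18.4207; −ln(0.9649280) = 0.0357018; m = ⌈18.4207/0.0357018⌉ = ⌈515.960⌉ = 516.

m = 516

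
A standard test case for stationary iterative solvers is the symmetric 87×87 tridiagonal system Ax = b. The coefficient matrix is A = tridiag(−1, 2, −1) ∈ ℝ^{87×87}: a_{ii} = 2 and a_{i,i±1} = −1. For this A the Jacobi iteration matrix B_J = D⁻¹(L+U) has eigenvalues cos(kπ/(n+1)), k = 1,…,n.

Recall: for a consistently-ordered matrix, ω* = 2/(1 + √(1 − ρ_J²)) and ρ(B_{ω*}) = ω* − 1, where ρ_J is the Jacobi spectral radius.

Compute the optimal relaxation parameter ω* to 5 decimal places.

ω* = 1.93108

n=87: λ(B_J) = 1 − λ(A)/2 = cos(kπ/88); k=1 gives ρ_J = 0.99936.
1 − cos²(π/88) = sin²(π/88) ⇒ √(1−ρ_J²) = sin(π/88) = 0.035692.
Young: ω* = 2/(1+√(1−ρ_J²)) = 2/(1+0.035692) = 2/1.035692 = 1.93108.
and ρ(B_{ω*}) = 1.93108 − 1 = 0.93108.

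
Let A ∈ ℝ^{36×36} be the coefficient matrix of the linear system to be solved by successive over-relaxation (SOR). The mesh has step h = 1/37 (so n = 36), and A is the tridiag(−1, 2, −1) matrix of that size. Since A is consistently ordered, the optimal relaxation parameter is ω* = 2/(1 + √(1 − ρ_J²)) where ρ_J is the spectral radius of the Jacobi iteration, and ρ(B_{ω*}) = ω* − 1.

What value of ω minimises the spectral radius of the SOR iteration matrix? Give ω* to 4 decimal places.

[ρ_J] n=36: ρ(B_J) = cos(π/(n+1)) = cos(π/37) = 0.9964.
√(1−ρ_J²) simplifies to sin(π/37) = 0.08481.
ω* = 2/(1+0.08481) = 1.8436
Hence ρ(B_{ω*}) = 1.8436 − 1 = 0.8436.

ω* = 1.8436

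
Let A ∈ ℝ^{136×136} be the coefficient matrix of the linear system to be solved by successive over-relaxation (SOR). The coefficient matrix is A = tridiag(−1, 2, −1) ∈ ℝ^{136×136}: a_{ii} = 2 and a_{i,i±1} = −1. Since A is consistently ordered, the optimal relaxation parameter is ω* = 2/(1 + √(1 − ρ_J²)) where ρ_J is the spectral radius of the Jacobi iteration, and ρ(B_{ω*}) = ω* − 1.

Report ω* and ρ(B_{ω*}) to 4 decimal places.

With n=136, ρ(Jacobi) = cos(π/137) = 0.9997.
√(1−ρ_J²) simplifies to sin(π/137) = 0.02293.
ω* = 2/(1 + 0.02293) = 2/1.02293 = 1.9552.
At ω = 1.9552 every |λ(B_ω)| = ω−1, so ρ_SOR = 0.9552.

ω* = 1.9552, ρ_SOR = 0.9552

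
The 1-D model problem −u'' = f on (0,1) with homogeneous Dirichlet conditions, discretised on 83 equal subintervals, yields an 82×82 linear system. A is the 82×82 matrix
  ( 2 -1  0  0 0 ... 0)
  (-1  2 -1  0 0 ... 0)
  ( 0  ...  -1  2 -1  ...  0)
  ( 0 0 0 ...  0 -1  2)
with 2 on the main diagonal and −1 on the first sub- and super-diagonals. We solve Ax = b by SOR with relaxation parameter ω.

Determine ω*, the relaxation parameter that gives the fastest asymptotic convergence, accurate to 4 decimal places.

ω* = 1.9271

spectrum of D⁻¹(L+U) = {cos(kπ/83) : 1≤k≤82}; ρ_J = cos(π/83) = 0.9993.
√(1 − cos²(π/83)) = sin(π/83) ≈ 0.03784.
So ω* = 2/1.03784 = 1.9271 (Young).
Hence ρ(B_{ω*}) = 1.9271 − 1 = 0.9271.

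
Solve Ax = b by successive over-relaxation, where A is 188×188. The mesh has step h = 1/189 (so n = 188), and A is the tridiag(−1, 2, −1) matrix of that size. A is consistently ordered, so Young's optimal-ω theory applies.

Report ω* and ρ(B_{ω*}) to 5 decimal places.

ρ_J = max_k |cos(kπ/189)| = cos(π/189) = 0.99986
√(1 − cos²(π/189)) = sin(π/189) ≈ 0.016621.
ω* = 2 / (1 + 0.016621) = 2 / 1.016621 ≈ 1.96730.
At ω = 1.96730 every |λ(B_ω)| = ω−1, so ρ_SOR = 0.96730.

ω* = 1.96730, ρ_SOR = 0.96730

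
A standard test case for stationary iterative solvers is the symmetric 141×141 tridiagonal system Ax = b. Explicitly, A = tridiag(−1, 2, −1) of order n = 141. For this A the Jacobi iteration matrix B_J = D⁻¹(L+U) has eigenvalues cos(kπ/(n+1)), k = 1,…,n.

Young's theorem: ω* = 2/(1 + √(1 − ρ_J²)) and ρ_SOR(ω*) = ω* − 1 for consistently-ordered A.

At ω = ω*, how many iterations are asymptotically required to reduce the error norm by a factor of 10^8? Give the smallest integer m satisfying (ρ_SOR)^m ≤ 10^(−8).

m = 417

[ρ_J] n=141: ρ(B_J) = cos(π/(n+1)) = cos(π/142) = 0.9997553.
√(1−ρ_J²) simplifies to sin(π/142) = 0.0221221.
ω* = 2/(1+0.0221221) = 1.9567134
ρ(B_{ω*}) = ω*−1 = 0.9567134
Need (0.9567134)^m ≤ 10^(−8): m ≥ 8·ln10/|ln 0.9567134| = 18.4207/0.0442514 = 416.274 ⇒ m = 417.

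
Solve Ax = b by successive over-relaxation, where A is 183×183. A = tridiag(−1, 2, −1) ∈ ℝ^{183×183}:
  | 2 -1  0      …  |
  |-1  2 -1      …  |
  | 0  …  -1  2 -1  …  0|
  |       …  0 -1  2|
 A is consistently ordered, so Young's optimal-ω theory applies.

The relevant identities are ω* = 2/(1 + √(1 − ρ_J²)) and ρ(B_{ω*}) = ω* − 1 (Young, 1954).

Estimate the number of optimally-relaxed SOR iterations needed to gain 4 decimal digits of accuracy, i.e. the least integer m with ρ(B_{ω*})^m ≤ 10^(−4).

½·tridiag(1,0,1) at n=183: λ_k = cos(kπ/184); max |λ| at k=1 ⇒ ρ_J = cos(π/184) ≈ 0.9998542.
√(1 − cos²(π/184)) = sin(π/184) ≈ 0.0170730.
ω* = 2/(1 + 0.0170730) = 2/1.0170730 = 1.9664272.
Hence ρ(B_{ω*}) = 1.9664272 − 1 = 0.9664272.
ρ_SOR^m ≤ 10^(−4) ⇔ m ≥ 4·ln10/(−ln 0.9664272) = 9.21034/0.0341493 = 269.708; m = ⌈269.708⌉ = 270.

m = 270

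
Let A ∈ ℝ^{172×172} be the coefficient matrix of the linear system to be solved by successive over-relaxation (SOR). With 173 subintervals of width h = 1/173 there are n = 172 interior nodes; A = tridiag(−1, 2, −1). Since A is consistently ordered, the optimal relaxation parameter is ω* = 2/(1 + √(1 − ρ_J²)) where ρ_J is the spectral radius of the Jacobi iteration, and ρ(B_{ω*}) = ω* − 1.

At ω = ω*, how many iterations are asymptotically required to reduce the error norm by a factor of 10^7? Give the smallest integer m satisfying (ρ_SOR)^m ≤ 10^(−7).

m = 444

B_J for the 172×172 system has eigenvalues cos(kπ/173); ρ_J = cos(π/173) = 0.9998351.
root = sin(π/173) = 0.0181585  (since 1−cos² = sin²).
Then 2/(1+√(1−ρ_J²)) = 2/(1+0.0181585); ω* = 2/1.0181585 = 1.9643307.
Hence ρ(B_{ω*}) = 1.9643307 − 1 = 0.9643307.
Need (0.9643307)^m ≤ 10^(−7): m ≥ 7·ln10/|ln 0.9643307| = 16.1181/0.036321 = 443.768 ⇒ m = 444.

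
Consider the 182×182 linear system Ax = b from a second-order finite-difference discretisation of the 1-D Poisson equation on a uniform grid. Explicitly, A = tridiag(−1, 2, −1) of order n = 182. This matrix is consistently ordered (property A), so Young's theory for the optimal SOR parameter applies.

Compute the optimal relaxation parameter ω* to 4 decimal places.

[ρ_J] n=182: ρ(B_J) = cos(π/(n+1)) = cos(π/183) = 0.9999.
√(1−ρ_J²) = |sin(π/183)| = 0.01717
ω* = 2/(1+0.01717) = 1.9662
ρ(B_{ω*}) = ω*−1 = 0.9662

ω* = 1.9662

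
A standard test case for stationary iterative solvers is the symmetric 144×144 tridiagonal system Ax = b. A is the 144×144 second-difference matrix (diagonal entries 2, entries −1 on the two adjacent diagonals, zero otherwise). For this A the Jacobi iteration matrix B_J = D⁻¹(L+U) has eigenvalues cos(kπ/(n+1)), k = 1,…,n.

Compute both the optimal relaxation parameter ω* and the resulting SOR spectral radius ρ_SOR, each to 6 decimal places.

ω* = 1.957590, ρ_SOR = 0.957590

B_J for the 144×144 system has eigenvalues cos(kπ/145); ρ_J = cos(π/145) = 0.999765.
√(1−ρ_J²) simplifies to sin(π/145) = 0.0216645.
So ω* = 2/1.0216645 = 1.957590 (Young).
ρ_SOR = ω* − 1 = 1.957590 − 1 = 0.957590.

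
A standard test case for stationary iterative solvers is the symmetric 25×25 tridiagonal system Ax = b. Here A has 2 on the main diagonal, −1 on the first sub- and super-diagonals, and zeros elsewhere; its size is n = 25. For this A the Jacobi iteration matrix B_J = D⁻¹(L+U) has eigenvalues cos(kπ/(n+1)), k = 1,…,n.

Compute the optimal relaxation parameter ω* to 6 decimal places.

B_J for the 25×25 system has eigenvalues cos(kπ/26); ρ_J = cos(π/26) = 0.992709.
1 − cos²(π/26) = sin²(π/26) ⇒ √(1−ρ_J²) = sin(π/26) = 0.1205367.
ω* = 2/(1 + 0.1205367) = 2/1.1205367 = 1.784859.
ρ_SOR = ω* − 1 = 1.784859 − 1 = 0.784859.

ω* = 1.784859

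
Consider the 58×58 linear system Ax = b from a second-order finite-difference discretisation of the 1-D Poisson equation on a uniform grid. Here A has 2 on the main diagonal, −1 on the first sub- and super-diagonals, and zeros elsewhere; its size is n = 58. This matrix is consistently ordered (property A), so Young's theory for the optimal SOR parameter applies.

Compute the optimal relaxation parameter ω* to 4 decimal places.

n=58: λ(B_J) = 1 − λ(A)/2 = cos(kπ/59); k=1 gives ρ_J = 0.9986.
1 − cos²(π/59) = sin²(π/59) ⇒ √(1−ρ_J²) = sin(π/59) = 0.05322.
So ω* = 2/1.05322 = 1.8989 (Young).
ρ(B_{ω*}) = ω*−1 = 0.8989

ω* = 1.8989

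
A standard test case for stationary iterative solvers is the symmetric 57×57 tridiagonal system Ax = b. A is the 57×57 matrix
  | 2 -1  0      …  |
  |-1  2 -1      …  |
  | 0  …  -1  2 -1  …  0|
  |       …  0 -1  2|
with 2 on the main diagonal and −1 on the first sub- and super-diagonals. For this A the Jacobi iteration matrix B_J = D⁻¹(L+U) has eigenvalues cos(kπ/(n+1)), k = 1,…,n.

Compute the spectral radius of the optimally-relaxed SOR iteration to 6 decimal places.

ρ_SOR = 0.897283

spectrum of D⁻¹(L+U) = {cos(kπ/58) : 1≤k≤57}; ρ_J = cos(π/58) = 0.998533.
1 − cos²(π/58) = sin²(π/58) ⇒ √(1−ρ_J²) = sin(π/58) = 0.0541389.
ω* = 2/(1 + 0.0541389) = 2/1.0541389 = 1.897283.
and ρ(B_{ω*}) = 1.897283 − 1 = 0.897283.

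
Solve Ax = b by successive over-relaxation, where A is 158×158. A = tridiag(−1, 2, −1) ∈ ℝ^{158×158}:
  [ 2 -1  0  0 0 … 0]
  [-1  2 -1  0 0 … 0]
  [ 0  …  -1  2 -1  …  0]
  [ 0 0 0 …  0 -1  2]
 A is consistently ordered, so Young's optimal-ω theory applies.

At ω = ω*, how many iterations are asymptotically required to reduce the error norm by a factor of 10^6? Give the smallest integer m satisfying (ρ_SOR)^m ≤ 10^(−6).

n=158: λ(B_J) = 1 − λ(A)/2 = cos(kπ/159); k=1 gives ρ_J = 0.9998048.
√(1 − cos²(π/159)) = sin(π/159) ≈ 0.0197572.
ω* = 2 / (1 + 0.0197572) = 2 / 1.0197572 ≈ 1.9612512.
ρ_SOR = ω* − 1 ≈ 0.9612512.
(0.9612512)^m ≤ 10^{−6}  ⇒  m·ln(0.9612512) ≤ −6·ln10  ⇒  m ≥ 349.587  ⇒  m = 350

m = 350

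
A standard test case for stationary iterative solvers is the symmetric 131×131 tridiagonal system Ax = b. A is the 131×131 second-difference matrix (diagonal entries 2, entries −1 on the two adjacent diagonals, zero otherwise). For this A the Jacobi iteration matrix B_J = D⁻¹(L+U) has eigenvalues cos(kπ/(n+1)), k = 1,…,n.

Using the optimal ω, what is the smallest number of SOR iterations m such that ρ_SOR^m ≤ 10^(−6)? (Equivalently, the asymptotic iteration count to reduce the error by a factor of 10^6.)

With n=131, ρ(Jacobi) = cos(π/132) = 0.9997168.
√(1−ρ_J²) = |sin(π/132)| = 0.0237977
[ω*] 2 ÷ (1 + 0.0237977) = 2 ÷ 1.0237977 = 1.9535109.
[ρ_SOR] ω* − 1 = 0.9535109.
(0.9535109)^m ≤ 10^{−6}  ⇒  m·ln(0.9535109) ≤ −6·ln10  ⇒  m ≥ 290.215  ⇒  m = 291

m = 291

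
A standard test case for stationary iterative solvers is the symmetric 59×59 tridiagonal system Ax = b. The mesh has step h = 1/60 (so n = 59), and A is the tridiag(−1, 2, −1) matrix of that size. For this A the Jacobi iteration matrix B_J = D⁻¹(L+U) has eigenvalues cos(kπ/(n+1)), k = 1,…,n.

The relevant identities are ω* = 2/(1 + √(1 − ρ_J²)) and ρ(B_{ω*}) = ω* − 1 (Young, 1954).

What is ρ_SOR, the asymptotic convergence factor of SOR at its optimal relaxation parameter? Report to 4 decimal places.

ρ_SOR = 0.9005

n=59: λ(B_J) = 1 − λ(A)/2 = cos(kπ/60); k=1 gives ρ_J = 0.9986.
√(1 − cos²(π/60)) = sin(π/60) ≈ 0.05234.
ω* = 2 / (1 + 0.05234) = 2 / 1.05234 ≈ 1.9005.
ρ(B_{ω*}) = ω*−1 = 0.9005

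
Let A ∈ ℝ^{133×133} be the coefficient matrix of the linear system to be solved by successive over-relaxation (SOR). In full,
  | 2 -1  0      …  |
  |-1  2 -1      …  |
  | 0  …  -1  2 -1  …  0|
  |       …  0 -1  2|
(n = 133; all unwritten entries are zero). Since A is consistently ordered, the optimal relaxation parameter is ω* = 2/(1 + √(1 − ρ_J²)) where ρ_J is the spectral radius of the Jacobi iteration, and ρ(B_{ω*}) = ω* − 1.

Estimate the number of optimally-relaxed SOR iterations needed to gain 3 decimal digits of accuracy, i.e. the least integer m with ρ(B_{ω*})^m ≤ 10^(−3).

m = 148

With n=133, ρ(Jacobi) = cos(π/134) = 0.9997252.
√(1−ρ_J²) = |sin(π/134)| = 0.0234426
[ω*] 2 ÷ (1 + 0.0234426) = 2 ÷ 1.0234426 = 1.9541887.
[ρ_SOR] ω* − 1 = 0.9541887.
ρ_SOR^m ≤ 10^(−3) ⇔ m ≥ 3·ln10/(−ln 0.9541887) = 6.90776/0.0468938 = 147.306; m = ⌈147.306⌉ = 148.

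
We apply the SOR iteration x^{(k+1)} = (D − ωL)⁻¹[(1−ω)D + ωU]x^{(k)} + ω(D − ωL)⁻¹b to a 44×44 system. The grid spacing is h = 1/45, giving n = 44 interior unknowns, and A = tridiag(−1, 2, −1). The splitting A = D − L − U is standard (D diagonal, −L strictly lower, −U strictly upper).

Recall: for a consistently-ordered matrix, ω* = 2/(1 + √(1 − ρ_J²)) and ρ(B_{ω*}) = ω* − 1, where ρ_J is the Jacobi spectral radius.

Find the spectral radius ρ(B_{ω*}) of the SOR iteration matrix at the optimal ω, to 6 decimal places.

ρ_SOR = 0.869584

spectrum of D⁻¹(L+U) = {cos(kπ/45) : 1≤k≤44}; ρ_J = cos(π/45) = 0.997564.
root = sin(π/45) = 0.0697565  (since 1−cos² = sin²).
ω* = 2/(1+0.0697565) = 1.869584
ρ(B_{ω*}) = ω*−1 = 0.869584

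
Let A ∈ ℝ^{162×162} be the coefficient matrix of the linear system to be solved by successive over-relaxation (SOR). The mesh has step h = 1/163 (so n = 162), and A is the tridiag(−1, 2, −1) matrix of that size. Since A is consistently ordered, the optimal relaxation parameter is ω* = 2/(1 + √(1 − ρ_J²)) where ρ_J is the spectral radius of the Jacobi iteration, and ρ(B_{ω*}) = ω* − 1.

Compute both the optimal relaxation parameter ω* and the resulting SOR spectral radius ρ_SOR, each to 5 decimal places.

spectrum of D⁻¹(L+U) = {cos(kπ/163) : 1≤k≤162}; ρ_J = cos(π/163) = 0.99981.
1 − cos²(π/163) = sin²(π/163) ⇒ √(1−ρ_J²) = sin(π/163) = 0.019272.
[ω*] 2 ÷ (1 + 0.019272) = 2 ÷ 1.019272 = 1.96218.
[ρ_SOR] ω* − 1 = 0.96218.

ω* = 1.96218, ρ_SOR = 0.96218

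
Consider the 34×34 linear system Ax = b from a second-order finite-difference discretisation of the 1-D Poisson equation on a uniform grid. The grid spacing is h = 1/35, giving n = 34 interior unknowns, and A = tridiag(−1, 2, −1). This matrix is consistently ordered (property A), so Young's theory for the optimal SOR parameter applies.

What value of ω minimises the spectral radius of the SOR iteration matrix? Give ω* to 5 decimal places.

ω* = 1.83547

½·tridiag(1,0,1) at n=34: λ_k = cos(kπ/35); max |λ| at k=1 ⇒ ρ_J = cos(π/35) ≈ 0.99597.
√(1−ρ_J²) simplifies to sin(π/35) = 0.089639.
Young: ω* = 2/(1+√(1−ρ_J²)) = 2/(1+0.089639) = 2/1.089639 = 1.83547.
At ω = 1.83547 every |λ(B_ω)| = ω−1, so ρ_SOR = 0.83547.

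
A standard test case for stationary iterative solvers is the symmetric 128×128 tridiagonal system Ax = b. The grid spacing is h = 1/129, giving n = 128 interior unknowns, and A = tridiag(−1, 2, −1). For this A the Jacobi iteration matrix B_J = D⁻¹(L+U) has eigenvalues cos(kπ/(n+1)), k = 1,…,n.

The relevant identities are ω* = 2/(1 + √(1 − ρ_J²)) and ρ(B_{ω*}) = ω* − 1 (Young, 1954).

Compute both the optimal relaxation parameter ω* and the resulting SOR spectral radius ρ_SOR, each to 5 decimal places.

ω* = 1.95246, ρ_SOR = 0.95246

With n=128, ρ(Jacobi) = cos(π/129) = 0.99970.
root = sin(π/129) = 0.024351  (since 1−cos² = sin²).
ω* = 2/(1 + 0.024351) = 2/1.024351 = 1.95246.
ρ_SOR = ω* − 1 ≈ 0.95246.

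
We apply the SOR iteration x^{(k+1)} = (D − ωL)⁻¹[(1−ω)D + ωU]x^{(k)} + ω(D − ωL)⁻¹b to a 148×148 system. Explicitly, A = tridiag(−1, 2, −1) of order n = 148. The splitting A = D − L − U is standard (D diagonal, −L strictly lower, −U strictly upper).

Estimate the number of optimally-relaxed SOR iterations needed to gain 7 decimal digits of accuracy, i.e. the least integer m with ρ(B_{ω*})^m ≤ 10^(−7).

B_J for the 148×148 system has eigenvalues cos(kπ/149); ρ_J = cos(π/149) = 0.9997777.
√(1−ρ_J²) = |sin(π/149)| = 0.0210830
ω* = 2/(1 + 0.0210830) = 2/1.0210830 = 1.9587046.
ρ_SOR = ω* − 1 = 1.9587046 − 1 = 0.9587046.
ρ_SOR^m ≤ 10^(−7) ⇔ m ≥ 7·ln10/(−ln 0.9587046) = 16.1181/0.0421723 = 382.196; m = ⌈382.196⌉ = 383.

m = 383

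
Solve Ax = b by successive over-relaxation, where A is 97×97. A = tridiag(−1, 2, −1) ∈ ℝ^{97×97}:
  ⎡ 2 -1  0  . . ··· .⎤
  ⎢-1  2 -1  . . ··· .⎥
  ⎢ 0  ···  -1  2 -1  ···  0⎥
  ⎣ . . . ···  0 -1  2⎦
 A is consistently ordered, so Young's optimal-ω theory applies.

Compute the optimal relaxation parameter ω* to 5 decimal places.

ω* = 1.93789

ρ_J = max_k |cos(kπ/98)| = cos(π/98) = 0.99949
1 − cos²(π/98) = sin²(π/98) ⇒ √(1−ρ_J²) = sin(π/98) = 0.032052.
ω* = 2/(1 + 0.032052) = 2/1.032052 = 1.93789.
ρ(B_{ω*}) = ω*−1 = 0.93789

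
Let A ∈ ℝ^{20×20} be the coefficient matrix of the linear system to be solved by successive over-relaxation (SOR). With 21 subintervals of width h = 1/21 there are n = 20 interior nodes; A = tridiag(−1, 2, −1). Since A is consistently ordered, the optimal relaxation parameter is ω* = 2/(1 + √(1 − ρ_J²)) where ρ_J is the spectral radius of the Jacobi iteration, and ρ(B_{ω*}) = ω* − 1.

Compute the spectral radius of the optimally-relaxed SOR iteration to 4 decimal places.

ρ_SOR = 0.7406

n=20: λ(B_J) = 1 − λ(A)/2 = cos(kπ/21); k=1 gives ρ_J = 0.9888.
1 − cos²(π/21) = sin²(π/21) ⇒ √(1−ρ_J²) = sin(π/21) = 0.14904.
So ω* = 2/1.14904 = 1.7406 (Young).
ρ_SOR = ω* − 1 ≈ 0.7406.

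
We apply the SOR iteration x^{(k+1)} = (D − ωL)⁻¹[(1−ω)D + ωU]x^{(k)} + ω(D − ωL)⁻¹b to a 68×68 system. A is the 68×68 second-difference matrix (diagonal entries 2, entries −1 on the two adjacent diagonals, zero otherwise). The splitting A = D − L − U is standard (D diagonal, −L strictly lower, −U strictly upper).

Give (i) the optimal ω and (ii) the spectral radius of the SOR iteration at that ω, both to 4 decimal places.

[ρ_J] n=68: ρ(B_J) = cos(π/(n+1)) = cos(π/69) = 0.9990.
√(1−ρ_J²) = |sin(π/69)| = 0.04551
ω* = 2 / (1 + 0.04551) = 2 / 1.04551 ≈ 1.9129.
Hence ρ(B_{ω*}) = 1.9129 − 1 = 0.9129.

ω* = 1.9129, ρ_SOR = 0.9129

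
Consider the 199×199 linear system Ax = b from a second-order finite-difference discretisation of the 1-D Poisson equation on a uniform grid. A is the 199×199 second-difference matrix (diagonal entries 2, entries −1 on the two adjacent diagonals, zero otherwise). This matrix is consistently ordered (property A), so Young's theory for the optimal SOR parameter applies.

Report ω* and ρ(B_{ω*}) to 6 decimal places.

½·tridiag(1,0,1) at n=199: λ_k = cos(kπ/200); max |λ| at k=1 ⇒ ρ_J = cos(π/200) ≈ 0.999877.
root = sin(π/200) = 0.0157073  (since 1−cos² = sin²).
[ω*] 2 ÷ (1 + 0.0157073) = 2 ÷ 1.0157073 = 1.969071.
Hence ρ(B_{ω*}) = 1.969071 − 1 = 0.969071.

ω* = 1.969071, ρ_SOR = 0.969071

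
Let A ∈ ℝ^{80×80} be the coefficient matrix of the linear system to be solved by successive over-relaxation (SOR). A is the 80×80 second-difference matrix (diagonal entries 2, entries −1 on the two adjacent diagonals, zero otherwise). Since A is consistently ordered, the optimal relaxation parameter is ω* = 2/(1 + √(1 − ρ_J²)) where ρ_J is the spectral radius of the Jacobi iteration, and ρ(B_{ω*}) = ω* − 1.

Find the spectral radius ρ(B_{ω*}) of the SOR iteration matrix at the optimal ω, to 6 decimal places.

ρ_SOR = 0.925344

½·tridiag(1,0,1) at n=80: λ_k = cos(kπ/81); max |λ| at k=1 ⇒ ρ_J = cos(π/81) ≈ 0.999248.
√(1−ρ_J²) simplifies to sin(π/81) = 0.0387754.
[ω*] 2 ÷ (1 + 0.0387754) = 2 ÷ 1.0387754 = 1.925344.
and ρ(B_{ω*}) = 1.925344 − 1 = 0.925344.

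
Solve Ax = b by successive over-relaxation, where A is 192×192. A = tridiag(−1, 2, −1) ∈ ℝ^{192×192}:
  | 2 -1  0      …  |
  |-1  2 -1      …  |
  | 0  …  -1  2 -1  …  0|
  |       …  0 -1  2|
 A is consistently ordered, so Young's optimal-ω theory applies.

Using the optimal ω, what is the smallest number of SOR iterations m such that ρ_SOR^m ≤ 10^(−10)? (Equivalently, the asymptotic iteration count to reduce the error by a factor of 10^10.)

m = 708

½·tridiag(1,0,1) at n=192: λ_k = cos(kπ/193); max |λ| at k=1 ⇒ ρ_J = cos(π/193) ≈ 0.9998675.
√(1−ρ_J²) simplifies to sin(π/193) = 0.0162770.
ω* = 2 / (1 + 0.0162770) = 2 / 1.0162770 ≈ 1.9679674.
ρ_SOR = ω* − 1 ≈ 0.9679674.
10·ln10 = 23.0259; −ln(0.9679674) = 0.0325569; m = ⌈23.0259/0.0325569⌉ = ⌈707.251⌉ = 708.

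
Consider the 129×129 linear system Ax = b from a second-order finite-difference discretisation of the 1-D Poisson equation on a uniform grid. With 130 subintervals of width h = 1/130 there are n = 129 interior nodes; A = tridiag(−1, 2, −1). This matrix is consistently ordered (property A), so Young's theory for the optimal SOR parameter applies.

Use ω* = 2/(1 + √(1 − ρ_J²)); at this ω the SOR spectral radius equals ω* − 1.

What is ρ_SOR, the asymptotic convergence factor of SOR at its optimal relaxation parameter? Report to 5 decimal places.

n=129: λ(B_J) = 1 − λ(A)/2 = cos(kπ/130); k=1 gives ρ_J = 0.99971.
√(1−ρ_J²) = |sin(π/130)| = 0.024164
ω* = 2 / (1 + 0.024164) = 2 / 1.024164 ≈ 1.95281.
ρ_SOR = ω* − 1 = 1.95281 − 1 = 0.95281.

ρ_SOR = 0.95281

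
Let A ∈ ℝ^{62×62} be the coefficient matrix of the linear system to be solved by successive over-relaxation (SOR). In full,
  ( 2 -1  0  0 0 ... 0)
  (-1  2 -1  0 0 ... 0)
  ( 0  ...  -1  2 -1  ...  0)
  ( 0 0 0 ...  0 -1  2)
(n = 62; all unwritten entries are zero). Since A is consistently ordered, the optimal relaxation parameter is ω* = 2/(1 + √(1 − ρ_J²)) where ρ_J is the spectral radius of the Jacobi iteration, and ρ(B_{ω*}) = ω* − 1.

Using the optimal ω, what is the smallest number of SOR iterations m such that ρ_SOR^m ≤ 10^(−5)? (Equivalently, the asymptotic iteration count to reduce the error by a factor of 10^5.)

m = 116

½·tridiag(1,0,1) at n=62: λ_k = cos(kπ/63); max |λ| at k=1 ⇒ ρ_J = cos(π/63) ≈ 0.9987569.
√(1−ρ_J²) simplifies to sin(π/63) = 0.0498459.
Young: ω* = 2/(1+√(1−ρ_J²)) = 2/(1+0.0498459) = 2/1.0498459 = 1.9050415.
ρ_SOR = ω* − 1 = 1.9050415 − 1 = 0.9050415.
m ≥ 5·ln10 / (−ln 0.9050415) = 115.389; smallest integer m = 116.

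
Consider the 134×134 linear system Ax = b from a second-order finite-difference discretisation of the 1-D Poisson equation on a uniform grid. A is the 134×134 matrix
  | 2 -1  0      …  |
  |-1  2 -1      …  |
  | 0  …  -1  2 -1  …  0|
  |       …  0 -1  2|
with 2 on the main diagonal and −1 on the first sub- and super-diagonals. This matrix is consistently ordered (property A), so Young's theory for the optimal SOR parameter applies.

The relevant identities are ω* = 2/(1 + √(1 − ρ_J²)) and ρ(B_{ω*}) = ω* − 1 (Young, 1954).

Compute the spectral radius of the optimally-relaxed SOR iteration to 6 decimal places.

ρ_SOR = 0.954520

B_J for the 134×134 system has eigenvalues cos(kπ/135); ρ_J = cos(π/135) = 0.999729.
root = sin(π/135) = 0.0232690  (since 1−cos² = sin²).
Then 2/(1+√(1−ρ_J²)) = 2/(1+0.0232690); ω* = 2/1.0232690 = 1.954520.
At ω = 1.954520 every |λ(B_ω)| = ω−1, so ρ_SOR = 0.954520.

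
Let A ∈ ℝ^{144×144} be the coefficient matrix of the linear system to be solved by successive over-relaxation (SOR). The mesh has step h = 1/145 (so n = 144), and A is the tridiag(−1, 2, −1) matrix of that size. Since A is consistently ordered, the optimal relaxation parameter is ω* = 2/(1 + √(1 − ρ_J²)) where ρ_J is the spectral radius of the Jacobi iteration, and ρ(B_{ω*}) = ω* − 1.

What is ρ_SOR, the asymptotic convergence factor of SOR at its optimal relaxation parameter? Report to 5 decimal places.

ρ_SOR = 0.95759

n=144: λ(B_J) = 1 − λ(A)/2 = cos(kπ/145); k=1 gives ρ_J = 0.99977.
root = sin(π/145) = 0.021664  (since 1−cos² = sin²).
Then 2/(1+√(1−ρ_J²)) = 2/(1+0.021664); ω* = 2/1.021664 = 1.95759.
ρ_SOR = ω* − 1 = 1.95759 − 1 = 0.95759.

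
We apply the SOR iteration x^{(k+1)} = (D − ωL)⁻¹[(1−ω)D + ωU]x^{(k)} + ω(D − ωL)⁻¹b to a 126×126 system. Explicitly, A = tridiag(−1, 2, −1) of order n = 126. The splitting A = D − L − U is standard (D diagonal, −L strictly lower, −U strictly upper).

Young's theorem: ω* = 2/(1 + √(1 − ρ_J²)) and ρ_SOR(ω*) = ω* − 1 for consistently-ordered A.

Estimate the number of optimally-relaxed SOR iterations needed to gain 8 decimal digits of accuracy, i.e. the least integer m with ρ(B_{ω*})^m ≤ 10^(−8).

ρ_J = max_k |cos(kπ/127)| = cos(π/127) = 0.9996941
√(1 − cos²(π/127)) = sin(π/127) ≈ 0.0247344.
Young: ω* = 2/(1+√(1−ρ_J²)) = 2/(1+0.0247344) = 2/1.0247344 = 1.9517252.
ρ_SOR = ω* − 1 = 1.9517252 − 1 = 0.9517252.
Need (0.9517252)^m ≤ 10^(−8): m ≥ 8·ln10/|ln 0.9517252| = 18.4207/0.0494789 = 372.294 ⇒ m = 373.

m = 373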